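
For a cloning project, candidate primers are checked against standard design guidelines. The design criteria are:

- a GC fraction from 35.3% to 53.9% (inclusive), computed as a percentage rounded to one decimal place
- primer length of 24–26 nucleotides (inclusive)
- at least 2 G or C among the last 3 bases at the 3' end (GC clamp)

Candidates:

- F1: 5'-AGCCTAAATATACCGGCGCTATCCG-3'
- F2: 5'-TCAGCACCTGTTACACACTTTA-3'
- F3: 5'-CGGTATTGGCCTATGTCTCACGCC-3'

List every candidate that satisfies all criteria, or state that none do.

F1 only.

F1 (25 nt, A=7 T=5 G=5 C=8): GC 13/25 = 52.0% ✓; length 25 ✓; 3' end CCG has 3 G/C ✓ — passes.
F2 (22 nt, A=6 T=7 G=2 C=7): GC 9/22 = 40.9% ✓; length 22, outside 24–26 ✗; 3' end TTA has 0 G/C, need ≥2 ✗ — fails.
F3 (24 nt, A=3 T=7 G=6 C=8): GC 14/24 = 58.3%, outside 35.3–53.9% ✗; length 24 ✓; 3' end GCC has 3 G/C ✓ — fails.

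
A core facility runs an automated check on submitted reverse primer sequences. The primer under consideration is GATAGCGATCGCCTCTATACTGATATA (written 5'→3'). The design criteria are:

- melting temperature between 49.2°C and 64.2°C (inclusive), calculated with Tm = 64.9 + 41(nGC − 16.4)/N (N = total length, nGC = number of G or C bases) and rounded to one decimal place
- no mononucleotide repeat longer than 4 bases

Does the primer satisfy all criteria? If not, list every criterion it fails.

Meets all criteria.

Base counts: A=8, T=8, G=5, C=6 (length 27).
Tm: Tm = 64.9 + 41·(11 − 16.4)/27 = 56.7°C ✓
homopolymer run: longest run = 2 ✓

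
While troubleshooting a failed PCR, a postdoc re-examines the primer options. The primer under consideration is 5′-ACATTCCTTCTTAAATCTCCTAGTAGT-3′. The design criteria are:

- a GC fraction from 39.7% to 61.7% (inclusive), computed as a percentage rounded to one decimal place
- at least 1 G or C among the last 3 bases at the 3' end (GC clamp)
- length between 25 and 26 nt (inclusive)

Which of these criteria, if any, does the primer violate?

Fails: GC content, length.

Base counts: A=7, T=11, G=2, C=7 (length 27).
GC content: GC 9/27 = 33.3%, outside 39.7–61.7% ✗
GC clamp: 3' end AGT has 1 G/C ✓
length: length 27, outside 25–26 ✗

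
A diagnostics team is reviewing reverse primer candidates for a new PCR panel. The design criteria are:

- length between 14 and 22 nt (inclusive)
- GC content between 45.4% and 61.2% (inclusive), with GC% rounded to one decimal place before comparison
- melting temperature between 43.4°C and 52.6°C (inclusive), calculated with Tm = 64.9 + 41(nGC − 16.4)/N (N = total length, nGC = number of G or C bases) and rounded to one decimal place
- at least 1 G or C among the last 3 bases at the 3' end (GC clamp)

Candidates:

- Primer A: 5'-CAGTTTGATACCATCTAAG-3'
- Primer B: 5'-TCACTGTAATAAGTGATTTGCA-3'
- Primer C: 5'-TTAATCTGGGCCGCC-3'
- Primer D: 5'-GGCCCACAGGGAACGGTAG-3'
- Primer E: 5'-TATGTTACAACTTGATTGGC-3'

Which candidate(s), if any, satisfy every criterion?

Primer A (19 nt, A=6 T=6 G=3 C=4): length 19 ✓; GC 7/19 = 36.8%, outside 45.4–61.2% ✗; Tm = 64.9 + 41·(7 − 16.4)/19 = 44.6°C ✓; 3' end AAG has 1 G/C ✓ — fails.
Primer B (22 nt, A=7 T=8 G=4 C=3): length 22 ✓; GC 7/22 = 31.8%, outside 45.4–61.2% ✗; Tm = 64.9 + 41·(7 − 16.4)/22 = 47.4°C ✓; 3' end GCA has 2 G/C ✓ — fails.
Primer C (15 nt, A=2 T=4 G=4 C=5): length 15 ✓; GC 9/15 = 60.0% ✓; Tm = 64.9 + 41·(9 − 16.4)/15 = 44.7°C ✓; 3' end GCC has 3 G/C ✓ — passes.
Primer D (19 nt, A=5 T=1 G=8 C=5): length 19 ✓; GC 13/19 = 68.4%, outside 45.4–61.2% ✗; Tm = 64.9 + 41·(13 − 16.4)/19 = 57.6°C, outside 43.4–52.6°C ✗; 3' end TAG has 1 G/C ✓ — fails.
Primer E (20 nt, A=5 T=8 G=4 C=3): length 20 ✓; GC 7/20 = 35.0%, outside 45.4–61.2% ✗; Tm = 64.9 + 41·(7 − 16.4)/20 = 45.6°C ✓; 3' end GGC has 3 G/C ✓ — fails.

Primer C only.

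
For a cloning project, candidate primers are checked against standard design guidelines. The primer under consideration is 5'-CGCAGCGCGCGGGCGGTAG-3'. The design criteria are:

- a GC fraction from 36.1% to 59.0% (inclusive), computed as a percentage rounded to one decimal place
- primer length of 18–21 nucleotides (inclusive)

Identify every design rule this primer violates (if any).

Fails: GC content.

Base counts: A=2, T=1, G=10, C=6 (length 19).
GC content: GC 16/19 = 84.2%, outside 36.1–59.0% ✗
length: length 19 ✓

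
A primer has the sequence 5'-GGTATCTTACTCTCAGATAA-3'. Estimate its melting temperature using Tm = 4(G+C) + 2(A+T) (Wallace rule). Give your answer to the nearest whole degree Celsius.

54°C

Base counts: A=6, T=7, G=3, C=4 (length 20).
Tm = 2·(6+7) + 4·(3+4) = 2·13 + 4·7 = 26 + 28 = 54°C.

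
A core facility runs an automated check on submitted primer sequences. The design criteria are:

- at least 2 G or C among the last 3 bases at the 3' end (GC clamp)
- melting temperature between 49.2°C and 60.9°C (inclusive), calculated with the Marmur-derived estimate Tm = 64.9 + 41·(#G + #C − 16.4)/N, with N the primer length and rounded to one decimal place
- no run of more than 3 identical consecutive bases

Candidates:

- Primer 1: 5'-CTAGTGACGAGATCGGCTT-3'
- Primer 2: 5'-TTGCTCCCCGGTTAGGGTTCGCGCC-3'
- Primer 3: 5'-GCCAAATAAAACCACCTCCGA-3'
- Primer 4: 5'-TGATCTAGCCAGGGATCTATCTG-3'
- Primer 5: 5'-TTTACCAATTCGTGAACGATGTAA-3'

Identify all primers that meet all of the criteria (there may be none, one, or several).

Primer 4 only.

Primer 1 (19 nt, A=4 T=5 G=6 C=4): 3' end CTT has 1 G/C, need ≥2 ✗; Tm = 64.9 + 41·(10 − 16.4)/19 = 51.1°C ✓; longest run = 2 ✓ — fails.
Primer 2 (25 nt, A=1 T=7 G=8 C=9): 3' end GCC has 3 G/C ✓; Tm = 64.9 + 41·(17 − 16.4)/25 = 65.9°C, outside 49.2–60.9°C ✗; longest run = 4, exceeds 3 ✗ — fails.
Primer 3 (21 nt, A=9 T=2 G=2 C=8): 3' end CGA has 2 G/C ✓; Tm = 64.9 + 41·(10 − 16.4)/21 = 52.4°C ✓; longest run = 4, exceeds 3 ✗ — fails.
Primer 4 (23 nt, A=5 T=7 G=6 C=5): 3' end CTG has 2 G/C ✓; Tm = 64.9 + 41·(11 − 16.4)/23 = 55.3°C ✓; longest run = 3 ✓ — passes.
Primer 5 (24 nt, A=8 T=8 G=4 C=4): 3' end TAA has 0 G/C, need ≥2 ✗; Tm = 64.9 + 41·(8 − 16.4)/24 = 50.6°C ✓; longest run = 3 ✓ — fails.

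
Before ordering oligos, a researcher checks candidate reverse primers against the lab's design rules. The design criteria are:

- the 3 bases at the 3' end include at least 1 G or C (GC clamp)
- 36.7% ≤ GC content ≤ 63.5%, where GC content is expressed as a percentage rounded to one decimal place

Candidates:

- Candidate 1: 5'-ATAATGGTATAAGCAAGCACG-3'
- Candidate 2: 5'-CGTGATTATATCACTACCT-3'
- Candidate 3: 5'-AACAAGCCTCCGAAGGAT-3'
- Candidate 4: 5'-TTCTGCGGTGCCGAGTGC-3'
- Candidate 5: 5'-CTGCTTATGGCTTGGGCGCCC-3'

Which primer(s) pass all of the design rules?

Candidate 1 (21 nt, A=9 T=4 G=5 C=3): 3' end ACG has 2 G/C ✓; GC 8/21 = 38.1% ✓ — passes.
Candidate 2 (19 nt, A=5 T=7 G=2 C=5): 3' end CCT has 2 G/C ✓; GC 7/19 = 36.8% ✓ — passes.
Candidate 3 (18 nt, A=7 T=2 G=4 C=5): 3' end GAT has 1 G/C ✓; GC 9/18 = 50.0% ✓ — passes.
Candidate 4 (18 nt, A=1 T=5 G=7 C=5): 3' end TGC has 2 G/C ✓; GC 12/18 = 66.7%, outside 36.7–63.5% ✗ — fails.
Candidate 5 (21 nt, A=1 T=6 G=7 C=7): 3' end CCC has 3 G/C ✓; GC 14/21 = 66.7%, outside 36.7–63.5% ✗ — fails.

Candidate 1, Candidate 2 and Candidate 3.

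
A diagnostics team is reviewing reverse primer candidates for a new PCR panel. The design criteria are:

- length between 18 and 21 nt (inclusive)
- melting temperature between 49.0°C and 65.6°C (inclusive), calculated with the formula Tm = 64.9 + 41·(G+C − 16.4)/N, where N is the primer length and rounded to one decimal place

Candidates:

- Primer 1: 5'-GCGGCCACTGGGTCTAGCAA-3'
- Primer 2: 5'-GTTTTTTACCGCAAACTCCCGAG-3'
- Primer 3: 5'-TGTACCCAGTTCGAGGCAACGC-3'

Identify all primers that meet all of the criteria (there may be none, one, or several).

Primer 1 only.

Primer 1 (20 nt, A=4 T=3 G=7 C=6): length 20 ✓; Tm = 64.9 + 41·(13 − 16.4)/20 = 57.9°C ✓ — passes.
Primer 2 (23 nt, A=5 T=7 G=4 C=7): length 23, outside 18–21 ✗; Tm = 64.9 + 41·(11 − 16.4)/23 = 55.3°C ✓ — fails.
Primer 3 (22 nt, A=5 T=4 G=6 C=7): length 22, outside 18–21 ✗; Tm = 64.9 + 41·(13 − 16.4)/22 = 58.6°C ✓ — fails.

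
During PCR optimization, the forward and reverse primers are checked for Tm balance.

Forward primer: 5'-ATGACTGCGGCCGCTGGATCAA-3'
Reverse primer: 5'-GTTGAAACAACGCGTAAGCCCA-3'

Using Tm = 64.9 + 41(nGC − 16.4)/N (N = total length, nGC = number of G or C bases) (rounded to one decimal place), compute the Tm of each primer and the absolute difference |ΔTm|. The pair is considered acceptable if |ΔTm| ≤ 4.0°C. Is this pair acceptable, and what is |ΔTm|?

Forward: G+C = 13, N = 22 → Tm = 64.9 + 41·(13 − 16.4)/22 = 58.6°C.
Reverse: G+C = 11, N = 22 → Tm = 64.9 + 41·(11 − 16.4)/22 = 54.8°C.
|ΔTm| = |58.6 − 54.8| = 3.8°C, ≤ 4.0°C.

|ΔTm| = 3.8°C; the pair is acceptable.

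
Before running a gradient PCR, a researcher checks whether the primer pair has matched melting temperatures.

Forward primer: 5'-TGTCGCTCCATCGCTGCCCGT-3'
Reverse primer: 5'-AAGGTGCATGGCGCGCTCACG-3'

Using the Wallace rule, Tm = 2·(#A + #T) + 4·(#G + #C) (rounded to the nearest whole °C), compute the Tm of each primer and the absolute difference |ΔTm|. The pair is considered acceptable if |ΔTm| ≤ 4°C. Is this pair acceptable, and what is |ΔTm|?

Forward: A=1 T=6 G=5 C=9 → Tm = 2·7 + 4·14 = 70°C.
Reverse: A=4 T=3 G=8 C=6 → Tm = 2·7 + 4·14 = 70°C.
|ΔTm| = |70 − 70| = 0°C, ≤ 4°C.

|ΔTm| = 0°C; the pair is acceptable.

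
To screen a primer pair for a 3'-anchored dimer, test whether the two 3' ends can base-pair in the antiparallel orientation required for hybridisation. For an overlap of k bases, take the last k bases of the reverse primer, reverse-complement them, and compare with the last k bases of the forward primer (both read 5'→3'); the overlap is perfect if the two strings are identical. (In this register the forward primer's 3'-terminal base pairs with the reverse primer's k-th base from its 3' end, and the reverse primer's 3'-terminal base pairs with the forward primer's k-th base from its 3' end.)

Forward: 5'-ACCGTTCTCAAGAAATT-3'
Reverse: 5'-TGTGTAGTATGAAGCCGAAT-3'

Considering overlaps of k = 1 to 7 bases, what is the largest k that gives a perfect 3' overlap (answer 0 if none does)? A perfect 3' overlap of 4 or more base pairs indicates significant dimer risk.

Last 7 bases (5'→3') — forward …AGAAATT, reverse …GCCGAAT.
Reverse complement of the reverse primer's last 7 bases: ATTCGGC; its first k bases are the reverse complement of the reverse primer's last k bases, so a perfect k-base overlap needs the forward primer's last k bases to equal them.
Comparing (forward last k vs required): k=1: T vs A ✗; k=2: TT vs AT ✗; k=3: ATT vs ATT ✓; k=4: AATT vs ATTC ✗; k=5: AAATT vs ATTCG ✗; k=6: GAAATT vs ATTCGG ✗; k=7: AGAAATT vs ATTCGGC ✗.
Only k = 3 is perfect, so the longest perfect 3' overlap is 3.

Longest perfect overlap: 3 complementary base pairs; below the dimer-risk threshold (threshold 4).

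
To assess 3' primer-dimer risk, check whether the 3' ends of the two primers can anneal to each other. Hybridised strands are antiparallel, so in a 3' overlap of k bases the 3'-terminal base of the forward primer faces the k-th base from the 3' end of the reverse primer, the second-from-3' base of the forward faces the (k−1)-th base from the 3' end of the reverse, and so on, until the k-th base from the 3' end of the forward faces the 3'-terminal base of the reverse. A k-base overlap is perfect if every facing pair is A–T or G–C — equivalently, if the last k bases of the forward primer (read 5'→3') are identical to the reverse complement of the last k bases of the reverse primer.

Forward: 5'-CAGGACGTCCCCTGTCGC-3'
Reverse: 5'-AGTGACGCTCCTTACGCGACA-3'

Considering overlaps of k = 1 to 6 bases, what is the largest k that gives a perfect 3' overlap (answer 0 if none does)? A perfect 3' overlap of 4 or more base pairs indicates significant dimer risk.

Last 6 bases (5'→3') — forward …TGTCGC, reverse …GCGACA.
Reverse complement of the reverse primer's last 6 bases: TGTCGC; its first k bases are the reverse complement of the reverse primer's last k bases, so a perfect k-base overlap needs the forward primer's last k bases to equal them.
Comparing (forward last k vs required): k=1: C vs T ✗; k=2: GC vs TG ✗; k=3: CGC vs TGT ✗; k=4: TCGC vs TGTC ✗; k=5: GTCGC vs TGTCG ✗; k=6: TGTCGC vs TGTCGC ✓.
Only k = 6 is perfect, so the longest perfect 3' overlap is 6.

Longest perfect overlap: 6 complementary base pairs; significant dimer risk (threshold 4).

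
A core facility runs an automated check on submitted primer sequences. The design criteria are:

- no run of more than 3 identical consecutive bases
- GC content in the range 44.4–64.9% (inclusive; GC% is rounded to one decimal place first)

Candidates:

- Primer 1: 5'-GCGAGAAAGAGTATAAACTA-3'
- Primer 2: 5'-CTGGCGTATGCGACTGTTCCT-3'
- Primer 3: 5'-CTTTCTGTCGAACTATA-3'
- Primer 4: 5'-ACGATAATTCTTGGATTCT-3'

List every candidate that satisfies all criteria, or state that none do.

Primer 1 (20 nt, A=10 T=3 G=5 C=2): longest run = 3 ✓; GC 7/20 = 35.0%, outside 44.4–64.9% ✗ — fails.
Primer 2 (21 nt, A=2 T=7 G=6 C=6): longest run = 2 ✓; GC 12/21 = 57.1% ✓ — passes.
Primer 3 (17 nt, A=4 T=7 G=2 C=4): longest run = 3 ✓; GC 6/17 = 35.3%, outside 44.4–64.9% ✗ — fails.
Primer 4 (19 nt, A=5 T=8 G=3 C=3): longest run = 2 ✓; GC 6/19 = 31.6%, outside 44.4–64.9% ✗ — fails.

Primer 2 only.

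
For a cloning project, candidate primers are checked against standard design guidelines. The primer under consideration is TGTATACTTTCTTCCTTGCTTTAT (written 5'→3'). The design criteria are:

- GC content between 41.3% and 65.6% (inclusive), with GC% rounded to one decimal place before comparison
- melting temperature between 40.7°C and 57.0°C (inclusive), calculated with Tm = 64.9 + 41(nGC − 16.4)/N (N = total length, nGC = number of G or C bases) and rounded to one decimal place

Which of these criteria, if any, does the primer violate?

Base counts: A=3, T=14, G=2, C=5 (length 24).
GC content: GC 7/24 = 29.2%, outside 41.3–65.6% ✗
Tm: Tm = 64.9 + 41·(7 − 16.4)/24 = 48.8°C ✓

Fails: GC content.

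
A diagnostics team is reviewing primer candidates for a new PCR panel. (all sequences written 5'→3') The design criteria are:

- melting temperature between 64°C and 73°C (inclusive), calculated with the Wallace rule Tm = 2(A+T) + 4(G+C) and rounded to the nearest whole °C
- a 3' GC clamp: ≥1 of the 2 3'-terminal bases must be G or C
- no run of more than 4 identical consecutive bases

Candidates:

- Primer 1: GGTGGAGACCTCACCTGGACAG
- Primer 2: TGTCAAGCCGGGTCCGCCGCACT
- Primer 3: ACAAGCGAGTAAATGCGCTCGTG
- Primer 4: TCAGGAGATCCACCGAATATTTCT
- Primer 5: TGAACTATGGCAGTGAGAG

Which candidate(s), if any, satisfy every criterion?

Primer 1, Primer 3 and Primer 4.

Primer 1 (22 nt, A=5 T=3 G=8 C=6): Tm = 2·8 + 4·14 = 72°C ✓; 3' end AG has 1 G/C ✓; longest run = 2 ✓ — passes.
Primer 2 (23 nt, A=3 T=4 G=7 C=9): Tm = 2·7 + 4·16 = 78°C, outside 64–73°C ✗; 3' end CT has 1 G/C ✓; longest run = 3 ✓ — fails.
Primer 3 (23 nt, A=7 T=4 G=7 C=5): Tm = 2·11 + 4·12 = 70°C ✓; 3' end TG has 1 G/C ✓; longest run = 3 ✓ — passes.
Primer 4 (24 nt, A=7 T=7 G=4 C=6): Tm = 2·14 + 4·10 = 68°C ✓; 3' end CT has 1 G/C ✓; longest run = 3 ✓ — passes.
Primer 5 (19 nt, A=6 T=4 G=7 C=2): Tm = 2·10 + 4·9 = 56°C, outside 64–73°C ✗; 3' end AG has 1 G/C ✓; longest run = 2 ✓ — fails.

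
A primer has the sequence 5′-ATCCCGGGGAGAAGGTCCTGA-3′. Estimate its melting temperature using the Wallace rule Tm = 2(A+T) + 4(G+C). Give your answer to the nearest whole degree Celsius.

Base counts: A=5, T=3, G=8, C=5 (length 21).
Tm = 2·(5+3) + 4·(8+5) = 2·8 + 4·13 = 16 + 52 = 68°C.

68°C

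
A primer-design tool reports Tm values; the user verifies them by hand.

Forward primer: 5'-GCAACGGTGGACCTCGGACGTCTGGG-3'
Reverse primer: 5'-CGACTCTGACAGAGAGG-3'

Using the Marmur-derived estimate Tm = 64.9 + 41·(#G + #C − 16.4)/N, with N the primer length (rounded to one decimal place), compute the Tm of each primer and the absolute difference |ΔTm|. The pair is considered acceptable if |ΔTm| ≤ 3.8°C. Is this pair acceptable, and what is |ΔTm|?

Forward: G+C = 18, N = 26 → Tm = 64.9 + 41·(18 − 16.4)/26 = 67.4°C.
Reverse: G+C = 10, N = 17 → Tm = 64.9 + 41·(10 − 16.4)/17 = 49.5°C.
|ΔTm| = |67.4 − 49.5| = 17.9°C, > 3.8°C.

|ΔTm| = 17.9°C; the pair is not acceptable.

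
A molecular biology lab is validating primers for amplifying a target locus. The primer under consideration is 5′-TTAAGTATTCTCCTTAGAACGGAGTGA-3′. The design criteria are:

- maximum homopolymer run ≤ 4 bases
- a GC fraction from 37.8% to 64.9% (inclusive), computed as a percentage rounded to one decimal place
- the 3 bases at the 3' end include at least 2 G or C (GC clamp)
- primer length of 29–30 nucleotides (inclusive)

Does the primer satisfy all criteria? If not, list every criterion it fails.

Fails: GC content, GC clamp, length.

Base counts: A=8, T=9, G=6, C=4 (length 27).
homopolymer run: longest run = 2 ✓
GC content: GC 10/27 = 37.0%, outside 37.8–64.9% ✗
GC clamp: 3' end TGA has 1 G/C, need ≥2 ✗
length: length 27, outside 29–30 ✗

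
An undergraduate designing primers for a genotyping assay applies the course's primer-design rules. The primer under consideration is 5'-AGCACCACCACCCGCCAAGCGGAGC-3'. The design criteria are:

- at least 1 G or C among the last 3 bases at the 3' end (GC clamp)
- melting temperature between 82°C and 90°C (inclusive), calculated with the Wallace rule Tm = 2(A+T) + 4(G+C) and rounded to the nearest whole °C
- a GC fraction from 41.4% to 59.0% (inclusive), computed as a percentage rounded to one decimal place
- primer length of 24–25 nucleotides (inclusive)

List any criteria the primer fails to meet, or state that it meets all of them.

Base counts: A=7, T=0, G=6, C=12 (length 25).
GC clamp: 3' end AGC has 2 G/C ✓
Tm: Tm = 2·7 + 4·18 = 86°C ✓
GC content: GC 18/25 = 72.0%, outside 41.4–59.0% ✗
length: length 25 ✓

Fails: GC content.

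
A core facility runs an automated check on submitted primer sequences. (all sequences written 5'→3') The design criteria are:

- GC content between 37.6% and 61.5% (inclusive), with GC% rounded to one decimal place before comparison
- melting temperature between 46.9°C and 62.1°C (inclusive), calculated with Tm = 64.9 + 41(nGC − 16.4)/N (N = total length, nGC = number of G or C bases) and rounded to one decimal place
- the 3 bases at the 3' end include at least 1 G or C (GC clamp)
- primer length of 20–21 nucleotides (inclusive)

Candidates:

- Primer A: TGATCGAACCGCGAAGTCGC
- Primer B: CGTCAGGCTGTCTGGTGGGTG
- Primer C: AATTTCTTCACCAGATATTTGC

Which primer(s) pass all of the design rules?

Primer A (20 nt, A=5 T=3 G=6 C=6): GC 12/20 = 60.0% ✓; Tm = 64.9 + 41·(12 − 16.4)/20 = 55.9°C ✓; 3' end CGC has 3 G/C ✓; length 20 ✓ — passes.
Primer B (21 nt, A=1 T=6 G=10 C=4): GC 14/21 = 66.7%, outside 37.6–61.5% ✗; Tm = 64.9 + 41·(14 − 16.4)/21 = 60.2°C ✓; 3' end GTG has 2 G/C ✓; length 21 ✓ — fails.
Primer C (22 nt, A=6 T=9 G=2 C=5): GC 7/22 = 31.8%, outside 37.6–61.5% ✗; Tm = 64.9 + 41·(7 − 16.4)/22 = 47.4°C ✓; 3' end TGC has 2 G/C ✓; length 22, outside 20–21 ✗ — fails.

Primer A only.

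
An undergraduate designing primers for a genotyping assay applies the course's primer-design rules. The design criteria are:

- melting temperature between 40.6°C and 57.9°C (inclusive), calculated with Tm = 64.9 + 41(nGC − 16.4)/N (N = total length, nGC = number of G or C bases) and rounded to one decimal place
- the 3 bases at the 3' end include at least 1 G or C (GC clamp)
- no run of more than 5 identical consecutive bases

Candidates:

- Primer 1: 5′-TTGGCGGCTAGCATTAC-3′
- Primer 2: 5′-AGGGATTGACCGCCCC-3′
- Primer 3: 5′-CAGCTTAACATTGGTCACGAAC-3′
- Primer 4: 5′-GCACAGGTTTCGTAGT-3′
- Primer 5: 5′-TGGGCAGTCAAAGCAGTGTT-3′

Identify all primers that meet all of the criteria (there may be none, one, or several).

Primer 1, Primer 2, Primer 3, Primer 4 and Primer 5.

Primer 1 (17 nt, A=3 T=5 G=5 C=4): Tm = 64.9 + 41·(9 − 16.4)/17 = 47.1°C ✓; 3' end TAC has 1 G/C ✓; longest run = 2 ✓ — passes.
Primer 2 (16 nt, A=3 T=2 G=5 C=6): Tm = 64.9 + 41·(11 − 16.4)/16 = 51.1°C ✓; 3' end CCC has 3 G/C ✓; longest run = 4 ✓ — passes.
Primer 3 (22 nt, A=7 T=5 G=4 C=6): Tm = 64.9 + 41·(10 − 16.4)/22 = 53.0°C ✓; 3' end AAC has 1 G/C ✓; longest run = 2 ✓ — passes.
Primer 4 (16 nt, A=3 T=5 G=5 C=3): Tm = 64.9 + 41·(8 − 16.4)/16 = 43.4°C ✓; 3' end AGT has 1 G/C ✓; longest run = 3 ✓ — passes.
Primer 5 (20 nt, A=5 T=5 G=7 C=3): Tm = 64.9 + 41·(10 − 16.4)/20 = 51.8°C ✓; 3' end GTT has 1 G/C ✓; longest run = 3 ✓ — passes.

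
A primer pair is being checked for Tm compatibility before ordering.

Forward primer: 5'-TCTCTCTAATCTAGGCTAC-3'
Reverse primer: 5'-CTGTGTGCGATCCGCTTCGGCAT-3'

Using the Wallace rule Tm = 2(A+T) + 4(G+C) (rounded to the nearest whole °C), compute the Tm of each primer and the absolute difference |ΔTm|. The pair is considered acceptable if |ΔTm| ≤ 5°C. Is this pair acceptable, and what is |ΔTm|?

|ΔTm| = 20°C; the pair is not acceptable.

Forward: A=4 T=7 G=2 C=6 → Tm = 2·11 + 4·8 = 54°C.
Reverse: A=2 T=7 G=7 C=7 → Tm = 2·9 + 4·14 = 74°C.
|ΔTm| = |54 − 74| = 20°C, > 5°C.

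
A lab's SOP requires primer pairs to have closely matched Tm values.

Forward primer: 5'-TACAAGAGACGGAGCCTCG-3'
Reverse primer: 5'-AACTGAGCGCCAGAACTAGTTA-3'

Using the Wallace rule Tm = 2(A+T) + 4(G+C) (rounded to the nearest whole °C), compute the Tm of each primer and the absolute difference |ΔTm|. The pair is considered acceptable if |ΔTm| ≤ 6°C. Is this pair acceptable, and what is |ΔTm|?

|ΔTm| = 4°C; the pair is acceptable.

Forward: A=6 T=2 G=6 C=5 → Tm = 2·8 + 4·11 = 60°C.
Reverse: A=8 T=4 G=5 C=5 → Tm = 2·12 + 4·10 = 64°C.
|ΔTm| = |60 − 64| = 4°C, ≤ 6°C.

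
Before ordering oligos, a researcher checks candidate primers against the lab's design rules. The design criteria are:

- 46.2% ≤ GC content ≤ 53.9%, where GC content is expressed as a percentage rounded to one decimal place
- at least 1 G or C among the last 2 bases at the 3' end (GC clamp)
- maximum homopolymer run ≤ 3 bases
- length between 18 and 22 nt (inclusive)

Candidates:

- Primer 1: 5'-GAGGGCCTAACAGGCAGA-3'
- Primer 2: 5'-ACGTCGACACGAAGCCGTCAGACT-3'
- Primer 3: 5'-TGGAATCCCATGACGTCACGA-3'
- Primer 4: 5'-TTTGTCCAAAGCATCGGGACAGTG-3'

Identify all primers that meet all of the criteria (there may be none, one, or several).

Primer 3 only.

Primer 1 (18 nt, A=6 T=1 G=7 C=4): GC 11/18 = 61.1%, outside 46.2–53.9% ✗; 3' end GA has 1 G/C ✓; longest run = 3 ✓; length 18 ✓ — fails.
Primer 2 (24 nt, A=7 T=3 G=6 C=8): GC 14/24 = 58.3%, outside 46.2–53.9% ✗; 3' end CT has 1 G/C ✓; longest run = 2 ✓; length 24, outside 18–22 ✗ — fails.
Primer 3 (21 nt, A=6 T=4 G=5 C=6): GC 11/21 = 52.4% ✓; 3' end GA has 1 G/C ✓; longest run = 3 ✓; length 21 ✓ — passes.
Primer 4 (24 nt, A=6 T=6 G=7 C=5): GC 12/24 = 50.0% ✓; 3' end TG has 1 G/C ✓; longest run = 3 ✓; length 24, outside 18–22 ✗ — fails.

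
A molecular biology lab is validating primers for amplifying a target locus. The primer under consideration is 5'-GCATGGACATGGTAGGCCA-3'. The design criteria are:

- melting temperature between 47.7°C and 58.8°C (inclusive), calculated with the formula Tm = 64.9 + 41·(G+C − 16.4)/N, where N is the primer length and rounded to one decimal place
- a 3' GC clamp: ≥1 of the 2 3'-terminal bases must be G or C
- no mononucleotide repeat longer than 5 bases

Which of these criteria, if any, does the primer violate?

Meets all criteria.

Base counts: A=5, T=3, G=7, C=4 (length 19).
Tm: Tm = 64.9 + 41·(11 − 16.4)/19 = 53.2°C ✓
GC clamp: 3' end CA has 1 G/C ✓
homopolymer run: longest run = 2 ✓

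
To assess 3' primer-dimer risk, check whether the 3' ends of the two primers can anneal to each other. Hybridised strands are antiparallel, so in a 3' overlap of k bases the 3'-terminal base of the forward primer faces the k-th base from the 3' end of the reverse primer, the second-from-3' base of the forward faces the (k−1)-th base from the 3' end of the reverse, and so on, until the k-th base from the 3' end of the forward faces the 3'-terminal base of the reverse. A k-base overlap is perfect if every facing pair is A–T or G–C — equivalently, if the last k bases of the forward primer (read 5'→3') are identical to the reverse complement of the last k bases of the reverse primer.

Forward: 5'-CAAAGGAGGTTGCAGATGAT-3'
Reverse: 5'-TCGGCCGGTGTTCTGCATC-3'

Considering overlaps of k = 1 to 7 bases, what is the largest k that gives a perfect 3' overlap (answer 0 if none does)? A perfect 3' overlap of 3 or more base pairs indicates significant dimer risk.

Last 7 bases (5'→3') — forward …AGATGAT, reverse …CTGCATC.
Reverse complement of the reverse primer's last 7 bases: GATGCAG; its first k bases are the reverse complement of the reverse primer's last k bases, so a perfect k-base overlap needs the forward primer's last k bases to equal them.
Comparing (forward last k vs required): k=1: T vs G ✗; k=2: AT vs GA ✗; k=3: GAT vs GAT ✓; k=4: TGAT vs GATG ✗; k=5: ATGAT vs GATGC ✗; k=6: GATGAT vs GATGCA ✗; k=7: AGATGAT vs GATGCAG ✗.
Only k = 3 is perfect, so the longest perfect 3' overlap is 3.

Longest perfect overlap: 3 complementary base pairs; significant dimer risk (threshold 3).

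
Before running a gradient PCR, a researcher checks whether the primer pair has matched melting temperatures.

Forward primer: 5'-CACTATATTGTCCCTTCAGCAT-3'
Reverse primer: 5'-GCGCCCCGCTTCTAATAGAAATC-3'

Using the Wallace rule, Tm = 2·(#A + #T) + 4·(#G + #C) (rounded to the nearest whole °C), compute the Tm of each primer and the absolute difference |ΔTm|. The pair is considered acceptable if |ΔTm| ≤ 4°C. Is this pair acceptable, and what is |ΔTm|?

Forward: A=5 T=8 G=2 C=7 → Tm = 2·13 + 4·9 = 62°C.
Reverse: A=6 T=5 G=4 C=8 → Tm = 2·11 + 4·12 = 70°C.
|ΔTm| = |62 − 70| = 8°C, > 4°C.

|ΔTm| = 8°C; the pair is not acceptable.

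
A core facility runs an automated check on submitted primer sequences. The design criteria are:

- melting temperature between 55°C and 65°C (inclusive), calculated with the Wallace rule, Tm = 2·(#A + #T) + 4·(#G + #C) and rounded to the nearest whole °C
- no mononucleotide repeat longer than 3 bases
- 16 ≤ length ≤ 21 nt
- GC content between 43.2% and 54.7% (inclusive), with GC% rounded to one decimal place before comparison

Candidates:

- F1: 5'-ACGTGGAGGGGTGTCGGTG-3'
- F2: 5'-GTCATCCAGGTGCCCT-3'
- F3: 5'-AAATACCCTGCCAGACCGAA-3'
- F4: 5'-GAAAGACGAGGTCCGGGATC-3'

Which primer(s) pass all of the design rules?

F1 (19 nt, A=2 T=4 G=11 C=2): Tm = 2·6 + 4·13 = 64°C ✓; longest run = 4, exceeds 3 ✗; length 19 ✓; GC 13/19 = 68.4%, outside 43.2–54.7% ✗ — fails.
F2 (16 nt, A=2 T=4 G=4 C=6): Tm = 2·6 + 4·10 = 52°C, outside 55–65°C ✗; longest run = 3 ✓; length 16 ✓; GC 10/16 = 62.5%, outside 43.2–54.7% ✗ — fails.
F3 (20 nt, A=8 T=2 G=3 C=7): Tm = 2·10 + 4·10 = 60°C ✓; longest run = 3 ✓; length 20 ✓; GC 10/20 = 50.0% ✓ — passes.
F4 (20 nt, A=6 T=2 G=8 C=4): Tm = 2·8 + 4·12 = 64°C ✓; longest run = 3 ✓; length 20 ✓; GC 12/20 = 60.0%, outside 43.2–54.7% ✗ — fails.

F3 only.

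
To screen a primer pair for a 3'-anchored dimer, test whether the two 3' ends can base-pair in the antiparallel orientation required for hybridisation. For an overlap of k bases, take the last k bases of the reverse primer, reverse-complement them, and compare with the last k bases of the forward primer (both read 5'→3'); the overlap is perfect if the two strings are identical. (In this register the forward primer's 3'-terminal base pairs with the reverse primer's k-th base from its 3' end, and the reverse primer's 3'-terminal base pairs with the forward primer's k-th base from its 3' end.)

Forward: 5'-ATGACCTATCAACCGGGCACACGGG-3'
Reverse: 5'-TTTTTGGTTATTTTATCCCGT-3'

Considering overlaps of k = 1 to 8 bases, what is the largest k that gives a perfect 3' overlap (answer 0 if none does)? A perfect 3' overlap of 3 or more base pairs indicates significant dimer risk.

Last 8 bases (5'→3') — forward …CACACGGG, reverse …TATCCCGT.
Reverse complement of the reverse primer's last 8 bases: ACGGGATA; its first k bases are the reverse complement of the reverse primer's last k bases, so a perfect k-base overlap needs the forward primer's last k bases to equal them.
Comparing (forward last k vs required): k=1: G vs A ✗; k=2: GG vs AC ✗; k=3: GGG vs ACG ✗; k=4: CGGG vs ACGG ✗; k=5: ACGGG vs ACGGG ✓; k=6: CACGGG vs ACGGGA ✗; k=7: ACACGGG vs ACGGGAT ✗; k=8: CACACGGG vs ACGGGATA ✗.
Only k = 5 is perfect, so the longest perfect 3' overlap is 5.

Longest perfect overlap: 5 complementary base pairs; significant dimer risk (threshold 3).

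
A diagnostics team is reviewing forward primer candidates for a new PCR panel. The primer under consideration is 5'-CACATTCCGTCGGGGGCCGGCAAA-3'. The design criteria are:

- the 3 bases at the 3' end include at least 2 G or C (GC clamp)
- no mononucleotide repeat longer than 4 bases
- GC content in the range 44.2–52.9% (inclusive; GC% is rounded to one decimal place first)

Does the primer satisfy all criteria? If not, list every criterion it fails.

Fails: GC clamp, homopolymer run, GC content.

Base counts: A=5, T=3, G=8, C=8 (length 24).
GC clamp: 3' end AAA has 0 G/C, need ≥2 ✗
homopolymer run: longest run = 5, exceeds 4 ✗
GC content: GC 16/24 = 66.7%, outside 44.2–52.9% ✗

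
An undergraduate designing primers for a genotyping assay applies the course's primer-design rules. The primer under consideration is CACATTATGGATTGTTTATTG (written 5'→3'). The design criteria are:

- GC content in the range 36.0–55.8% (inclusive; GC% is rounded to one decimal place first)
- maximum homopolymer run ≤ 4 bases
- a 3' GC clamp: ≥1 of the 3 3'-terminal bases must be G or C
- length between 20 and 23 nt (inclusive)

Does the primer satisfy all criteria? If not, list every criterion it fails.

Fails: GC content.

Base counts: A=5, T=10, G=4, C=2 (length 21).
GC content: GC 6/21 = 28.6%, outside 36.0–55.8% ✗
homopolymer run: longest run = 3 ✓
GC clamp: 3' end TTG has 1 G/C ✓
length: length 21 ✓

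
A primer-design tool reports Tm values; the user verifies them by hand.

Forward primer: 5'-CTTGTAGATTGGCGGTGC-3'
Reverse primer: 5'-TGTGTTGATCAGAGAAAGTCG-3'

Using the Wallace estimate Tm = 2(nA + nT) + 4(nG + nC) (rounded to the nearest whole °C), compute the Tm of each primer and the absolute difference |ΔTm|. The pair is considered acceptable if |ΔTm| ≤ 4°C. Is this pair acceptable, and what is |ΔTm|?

|ΔTm| = 4°C; the pair is acceptable.

Forward: A=2 T=6 G=7 C=3 → Tm = 2·8 + 4·10 = 56°C.
Reverse: A=6 T=6 G=7 C=2 → Tm = 2·12 + 4·9 = 60°C.
|ΔTm| = |56 − 60| = 4°C, ≤ 4°C.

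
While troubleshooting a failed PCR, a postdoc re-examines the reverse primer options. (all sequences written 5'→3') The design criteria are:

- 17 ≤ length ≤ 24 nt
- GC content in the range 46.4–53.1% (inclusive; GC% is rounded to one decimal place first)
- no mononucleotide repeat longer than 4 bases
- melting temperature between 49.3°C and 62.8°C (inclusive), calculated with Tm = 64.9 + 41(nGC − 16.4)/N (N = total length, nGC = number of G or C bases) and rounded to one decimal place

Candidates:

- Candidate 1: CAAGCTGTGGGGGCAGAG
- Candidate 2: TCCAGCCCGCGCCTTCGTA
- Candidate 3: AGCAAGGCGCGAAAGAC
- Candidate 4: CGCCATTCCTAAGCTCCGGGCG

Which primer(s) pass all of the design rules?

None of the candidates satisfy all criteria.

Candidate 1 (18 nt, A=4 T=2 G=9 C=3): length 18 ✓; GC 12/18 = 66.7%, outside 46.4–53.1% ✗; longest run = 5, exceeds 4 ✗; Tm = 64.9 + 41·(12 − 16.4)/18 = 54.9°C ✓ — fails.
Candidate 2 (19 nt, A=2 T=4 G=4 C=9): length 19 ✓; GC 13/19 = 68.4%, outside 46.4–53.1% ✗; longest run = 3 ✓; Tm = 64.9 + 41·(13 − 16.4)/19 = 57.6°C ✓ — fails.
Candidate 3 (17 nt, A=7 T=0 G=6 C=4): length 17 ✓; GC 10/17 = 58.8%, outside 46.4–53.1% ✗; longest run = 3 ✓; Tm = 64.9 + 41·(10 − 16.4)/17 = 49.5°C ✓ — fails.
Candidate 4 (22 nt, A=3 T=4 G=6 C=9): length 22 ✓; GC 15/22 = 68.2%, outside 46.4–53.1% ✗; longest run = 3 ✓; Tm = 64.9 + 41·(15 − 16.4)/22 = 62.3°C ✓ — fails.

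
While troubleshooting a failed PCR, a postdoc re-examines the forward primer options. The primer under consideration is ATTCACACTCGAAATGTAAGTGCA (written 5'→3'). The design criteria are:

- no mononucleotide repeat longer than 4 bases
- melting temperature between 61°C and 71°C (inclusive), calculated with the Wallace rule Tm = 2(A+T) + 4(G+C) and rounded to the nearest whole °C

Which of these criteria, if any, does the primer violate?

Base counts: A=9, T=6, G=4, C=5 (length 24).
homopolymer run: longest run = 3 ✓
Tm: Tm = 2·15 + 4·9 = 66°C ✓

Meets all criteria.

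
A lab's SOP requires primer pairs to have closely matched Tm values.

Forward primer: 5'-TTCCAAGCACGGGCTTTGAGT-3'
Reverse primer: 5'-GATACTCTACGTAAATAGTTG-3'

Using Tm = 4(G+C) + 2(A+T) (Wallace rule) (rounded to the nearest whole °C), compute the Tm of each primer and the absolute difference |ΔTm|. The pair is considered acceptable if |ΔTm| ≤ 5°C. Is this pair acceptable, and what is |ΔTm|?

Forward: A=4 T=6 G=6 C=5 → Tm = 2·10 + 4·11 = 64°C.
Reverse: A=7 T=7 G=4 C=3 → Tm = 2·14 + 4·7 = 56°C.
|ΔTm| = |64 − 56| = 8°C, > 5°C.

|ΔTm| = 8°C; the pair is not acceptable.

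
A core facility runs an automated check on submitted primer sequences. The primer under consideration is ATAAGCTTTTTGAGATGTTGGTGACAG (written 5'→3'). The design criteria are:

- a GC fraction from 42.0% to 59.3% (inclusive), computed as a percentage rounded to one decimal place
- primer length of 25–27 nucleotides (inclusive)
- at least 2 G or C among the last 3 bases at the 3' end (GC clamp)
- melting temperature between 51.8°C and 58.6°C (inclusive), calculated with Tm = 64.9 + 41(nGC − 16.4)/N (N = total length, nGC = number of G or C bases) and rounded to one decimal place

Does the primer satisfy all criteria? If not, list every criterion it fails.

Base counts: A=7, T=10, G=8, C=2 (length 27).
GC content: GC 10/27 = 37.0%, outside 42.0–59.3% ✗
length: length 27 ✓
GC clamp: 3' end CAG has 2 G/C ✓
Tm: Tm = 64.9 + 41·(10 − 16.4)/27 = 55.2°C ✓

Fails: GC content.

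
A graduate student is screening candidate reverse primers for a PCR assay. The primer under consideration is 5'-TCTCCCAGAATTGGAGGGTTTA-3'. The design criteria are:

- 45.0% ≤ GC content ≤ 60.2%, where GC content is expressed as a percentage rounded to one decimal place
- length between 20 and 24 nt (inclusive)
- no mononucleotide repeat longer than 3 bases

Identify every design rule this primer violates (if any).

Base counts: A=5, T=7, G=6, C=4 (length 22).
GC content: GC 10/22 = 45.5% ✓
length: length 22 ✓
homopolymer run: longest run = 3 ✓

Meets all criteria.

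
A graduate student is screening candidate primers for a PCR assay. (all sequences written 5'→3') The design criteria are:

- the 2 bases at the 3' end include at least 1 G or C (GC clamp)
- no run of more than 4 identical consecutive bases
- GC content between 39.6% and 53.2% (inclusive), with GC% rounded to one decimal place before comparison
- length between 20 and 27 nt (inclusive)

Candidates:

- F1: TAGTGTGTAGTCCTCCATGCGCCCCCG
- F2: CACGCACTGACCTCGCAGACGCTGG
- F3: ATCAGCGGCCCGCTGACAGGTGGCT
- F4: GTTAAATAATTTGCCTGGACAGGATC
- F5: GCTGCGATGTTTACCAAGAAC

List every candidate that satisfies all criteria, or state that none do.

F5 only.

F1 (27 nt, A=3 T=7 G=7 C=10): 3' end CG has 2 G/C ✓; longest run = 5, exceeds 4 ✗; GC 17/27 = 63.0%, outside 39.6–53.2% ✗; length 27 ✓ — fails.
F2 (25 nt, A=5 T=3 G=7 C=10): 3' end GG has 2 G/C ✓; longest run = 2 ✓; GC 17/25 = 68.0%, outside 39.6–53.2% ✗; length 25 ✓ — fails.
F3 (25 nt, A=4 T=4 G=9 C=8): 3' end CT has 1 G/C ✓; longest run = 3 ✓; GC 17/25 = 68.0%, outside 39.6–53.2% ✗; length 25 ✓ — fails.
F4 (26 nt, A=8 T=8 G=6 C=4): 3' end TC has 1 G/C ✓; longest run = 3 ✓; GC 10/26 = 38.5%, outside 39.6–53.2% ✗; length 26 ✓ — fails.
F5 (21 nt, A=6 T=5 G=5 C=5): 3' end AC has 1 G/C ✓; longest run = 3 ✓; GC 10/21 = 47.6% ✓; length 21 ✓ — passes.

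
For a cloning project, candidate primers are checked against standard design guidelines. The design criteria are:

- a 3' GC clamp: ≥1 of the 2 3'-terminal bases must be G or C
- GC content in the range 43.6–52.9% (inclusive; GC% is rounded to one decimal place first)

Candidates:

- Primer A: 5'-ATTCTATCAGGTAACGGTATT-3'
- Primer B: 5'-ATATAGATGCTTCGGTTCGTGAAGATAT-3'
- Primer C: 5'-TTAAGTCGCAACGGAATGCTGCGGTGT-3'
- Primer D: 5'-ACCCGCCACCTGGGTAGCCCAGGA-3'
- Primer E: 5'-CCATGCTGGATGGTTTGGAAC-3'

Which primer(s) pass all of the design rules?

Primer A (21 nt, A=6 T=8 G=4 C=3): 3' end TT has 0 G/C, need ≥1 ✗; GC 7/21 = 33.3%, outside 43.6–52.9% ✗ — fails.
Primer B (28 nt, A=8 T=10 G=7 C=3): 3' end AT has 0 G/C, need ≥1 ✗; GC 10/28 = 35.7%, outside 43.6–52.9% ✗ — fails.
Primer C (27 nt, A=6 T=7 G=9 C=5): 3' end GT has 1 G/C ✓; GC 14/27 = 51.9% ✓ — passes.
Primer D (24 nt, A=5 T=2 G=7 C=10): 3' end GA has 1 G/C ✓; GC 17/24 = 70.8%, outside 43.6–52.9% ✗ — fails.
Primer E (21 nt, A=4 T=6 G=7 C=4): 3' end AC has 1 G/C ✓; GC 11/21 = 52.4% ✓ — passes.

Primer C and Primer E.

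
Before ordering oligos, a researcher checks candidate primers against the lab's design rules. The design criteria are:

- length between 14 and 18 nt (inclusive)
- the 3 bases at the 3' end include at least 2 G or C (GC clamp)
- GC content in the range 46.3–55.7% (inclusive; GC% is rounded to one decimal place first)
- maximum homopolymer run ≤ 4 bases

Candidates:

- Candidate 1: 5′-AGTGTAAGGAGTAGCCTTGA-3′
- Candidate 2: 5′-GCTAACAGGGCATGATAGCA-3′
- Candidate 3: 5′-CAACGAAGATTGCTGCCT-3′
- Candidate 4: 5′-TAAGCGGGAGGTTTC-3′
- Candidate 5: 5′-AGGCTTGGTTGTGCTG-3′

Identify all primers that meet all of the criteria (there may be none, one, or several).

Candidate 3 only.

Candidate 1 (20 nt, A=6 T=5 G=7 C=2): length 20, outside 14–18 ✗; 3' end TGA has 1 G/C, need ≥2 ✗; GC 9/20 = 45.0%, outside 46.3–55.7% ✗; longest run = 2 ✓ — fails.
Candidate 2 (20 nt, A=7 T=3 G=6 C=4): length 20, outside 14–18 ✗; 3' end GCA has 2 G/C ✓; GC 10/20 = 50.0% ✓; longest run = 3 ✓ — fails.
Candidate 3 (18 nt, A=5 T=4 G=4 C=5): length 18 ✓; 3' end CCT has 2 G/C ✓; GC 9/18 = 50.0% ✓; longest run = 2 ✓ — passes.
Candidate 4 (15 nt, A=3 T=4 G=6 C=2): length 15 ✓; 3' end TTC has 1 G/C, need ≥2 ✗; GC 8/15 = 53.3% ✓; longest run = 3 ✓ — fails.
Candidate 5 (16 nt, A=1 T=6 G=7 C=2): length 16 ✓; 3' end CTG has 2 G/C ✓; GC 9/16 = 56.3%, outside 46.3–55.7% ✗; longest run = 2 ✓ — fails.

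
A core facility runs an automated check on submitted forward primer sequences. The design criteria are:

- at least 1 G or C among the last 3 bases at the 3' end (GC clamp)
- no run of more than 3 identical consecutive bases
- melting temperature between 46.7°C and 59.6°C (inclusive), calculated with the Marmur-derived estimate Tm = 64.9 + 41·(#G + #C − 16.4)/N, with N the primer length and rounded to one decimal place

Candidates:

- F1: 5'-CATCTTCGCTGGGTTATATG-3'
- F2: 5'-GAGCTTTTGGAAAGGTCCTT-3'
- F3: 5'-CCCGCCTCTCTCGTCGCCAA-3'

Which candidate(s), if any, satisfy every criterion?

F1 only.

F1 (20 nt, A=3 T=8 G=5 C=4): 3' end ATG has 1 G/C ✓; longest run = 3 ✓; Tm = 64.9 + 41·(9 − 16.4)/20 = 49.7°C ✓ — passes.
F2 (20 nt, A=4 T=7 G=6 C=3): 3' end CTT has 1 G/C ✓; longest run = 4, exceeds 3 ✗; Tm = 64.9 + 41·(9 − 16.4)/20 = 49.7°C ✓ — fails.
F3 (20 nt, A=2 T=4 G=3 C=11): 3' end CAA has 1 G/C ✓; longest run = 3 ✓; Tm = 64.9 + 41·(14 − 16.4)/20 = 60.0°C, outside 46.7–59.6°C ✗ — fails.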